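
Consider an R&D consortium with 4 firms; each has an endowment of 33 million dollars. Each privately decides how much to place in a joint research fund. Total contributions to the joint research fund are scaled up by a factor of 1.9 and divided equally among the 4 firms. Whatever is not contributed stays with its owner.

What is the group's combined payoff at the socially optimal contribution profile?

Each contributed unit returns 1.900 to the group as a whole (0.4750 to each of 4 players), which exceeds 1, so the social optimum is full contribution: group total = 1.900 × 132 = 250.80.

250.80 million dollars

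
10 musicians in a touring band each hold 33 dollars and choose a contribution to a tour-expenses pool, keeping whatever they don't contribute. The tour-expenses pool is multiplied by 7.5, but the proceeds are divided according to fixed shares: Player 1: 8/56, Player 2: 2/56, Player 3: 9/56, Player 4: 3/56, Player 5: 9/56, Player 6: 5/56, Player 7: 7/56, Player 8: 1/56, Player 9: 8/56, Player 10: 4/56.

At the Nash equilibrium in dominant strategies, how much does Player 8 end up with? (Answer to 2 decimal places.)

Each unit j contributes comes back to j as 7.5 × (j's share), so j prefers to contribute only if that share exceeds 1/7.5 = 0.1333; otherwise keeping the unit dominates.
The shares above 0.1333 belong to Player 1, Player 3, Player 5 and Player 9, contributing 33 each; the remaining 6 contribute 0. Total contributed: 132.
Player 8 keeps 33 and receives 7.5 × 132 × 1/56 = 17.68 from the tour-expenses pool, for a payoff of 50.68.

50.68 dollars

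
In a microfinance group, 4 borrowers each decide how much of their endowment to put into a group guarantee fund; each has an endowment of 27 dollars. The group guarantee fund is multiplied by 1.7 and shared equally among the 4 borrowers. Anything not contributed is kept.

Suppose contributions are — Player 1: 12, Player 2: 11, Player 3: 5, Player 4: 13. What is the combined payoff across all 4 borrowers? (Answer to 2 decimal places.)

136.70 dollars

Total contributed: 12 + 11 + 5 + 13 = 41; total kept: 4 × 27 − 41 = 67.
The group guarantee fund pays out 1.7 × 41 = 69.70 in aggregate.
Group total = 67 + 69.70 = 136.70.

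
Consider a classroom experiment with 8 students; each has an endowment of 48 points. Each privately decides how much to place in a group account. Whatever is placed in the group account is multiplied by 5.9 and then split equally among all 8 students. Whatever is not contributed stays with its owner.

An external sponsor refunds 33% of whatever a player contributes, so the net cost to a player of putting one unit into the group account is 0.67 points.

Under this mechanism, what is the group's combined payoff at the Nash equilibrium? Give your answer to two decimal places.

With the mechanism, a contributed unit returns (5.9/8) / 0.67 = 1.1007 per unit of net cost to the contributor — now above 1 — so contributing fully is weakly dominant for every player.
At the Nash equilibrium everyone contributes 48. Group total payoff = 8 × (48 × 0.33 + 5.9 × 48) = 2392.32.

2392.32 points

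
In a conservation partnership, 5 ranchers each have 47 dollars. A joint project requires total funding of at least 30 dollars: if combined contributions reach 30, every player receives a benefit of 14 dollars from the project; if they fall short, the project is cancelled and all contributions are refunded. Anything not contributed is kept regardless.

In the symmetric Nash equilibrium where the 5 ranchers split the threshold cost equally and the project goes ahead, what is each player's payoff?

55 dollars

Equal share of the threshold: 30/5 = 6.
At this profile no one gains by cutting their contribution: any cut drops the total below 30, the project is cancelled, contributions are refunded, and the deviator ends with 47, which is less than 47 − 6 + 14 = 55. Contributing more than 6 just wastes the excess. So contributing exactly 6 is a best response.
Each player's payoff: 47 − 6 + 14 = 55.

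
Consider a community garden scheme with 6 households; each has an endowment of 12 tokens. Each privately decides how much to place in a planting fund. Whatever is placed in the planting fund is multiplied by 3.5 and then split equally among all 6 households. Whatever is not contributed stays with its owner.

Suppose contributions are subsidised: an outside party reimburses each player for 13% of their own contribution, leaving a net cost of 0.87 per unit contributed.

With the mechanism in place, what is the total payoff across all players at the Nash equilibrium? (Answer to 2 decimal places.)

72.00 tokens

Even with the mechanism, each unit contributed returns only (3.5/6) / 0.87 = 0.6705 per unit of net cost, so contributing nothing is still dominant.
Everyone keeps their endowment and the group total is 6 × 12 = 72.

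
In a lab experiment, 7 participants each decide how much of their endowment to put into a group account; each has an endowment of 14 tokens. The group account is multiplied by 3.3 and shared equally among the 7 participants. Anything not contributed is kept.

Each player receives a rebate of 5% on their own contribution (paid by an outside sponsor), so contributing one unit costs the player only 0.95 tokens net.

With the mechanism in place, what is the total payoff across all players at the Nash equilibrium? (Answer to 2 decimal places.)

98.00 tokens

Even with the mechanism, each unit contributed returns only (3.3/7) / 0.95 = 0.4962 per unit of net cost, so contributing nothing is still dominant.
Everyone keeps their endowment and the group total is 7 × 14 = 98.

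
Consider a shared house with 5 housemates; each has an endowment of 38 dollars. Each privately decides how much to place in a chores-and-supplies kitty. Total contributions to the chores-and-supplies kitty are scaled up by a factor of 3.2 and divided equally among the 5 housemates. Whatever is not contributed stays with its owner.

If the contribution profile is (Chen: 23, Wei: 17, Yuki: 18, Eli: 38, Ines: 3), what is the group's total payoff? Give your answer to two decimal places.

Total contributed: 23 + 17 + 18 + 38 + 3 = 99; total kept: 5 × 38 − 99 = 91.
The chores-and-supplies kitty pays out 3.2 × 99 = 316.80 in aggregate.
Group total = 91 + 316.80 = 407.80.

407.80 dollars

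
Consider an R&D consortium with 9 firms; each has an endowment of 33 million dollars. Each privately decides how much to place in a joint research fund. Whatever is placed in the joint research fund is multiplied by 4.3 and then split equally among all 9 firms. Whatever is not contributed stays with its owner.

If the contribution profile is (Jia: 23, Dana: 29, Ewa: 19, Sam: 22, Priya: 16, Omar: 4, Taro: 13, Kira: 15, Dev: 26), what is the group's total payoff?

Total contributed: 23 + 29 + 19 + 22 + 16 + 4 + 13 + 15 + 26 = 167; total kept: 9 × 33 − 167 = 130.
The joint research fund pays out 4.3 × 167 = 718.10 in aggregate.
Group total = 130 + 718.10 = 848.10.

848.10 million dollars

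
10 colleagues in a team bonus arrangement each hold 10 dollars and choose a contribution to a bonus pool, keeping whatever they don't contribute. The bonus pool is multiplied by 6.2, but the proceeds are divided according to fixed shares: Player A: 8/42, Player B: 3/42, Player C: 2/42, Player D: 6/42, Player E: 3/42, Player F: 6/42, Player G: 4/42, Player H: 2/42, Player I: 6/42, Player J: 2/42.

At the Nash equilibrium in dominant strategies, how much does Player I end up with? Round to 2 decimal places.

18.86 dollars

Each unit j contributes comes back to j as 6.2 × (j's share), so j prefers to contribute only if that share exceeds 1/6.2 = 0.1613; otherwise keeping the unit dominates.
Player A alone (share 8/42) is above the threshold, contributing 10; the remaining 9 contribute 0. Total contributed: 10.
Player I keeps 10 and receives 6.2 × 10 × 6/42 = 8.86 from the bonus pool, for a payoff of 18.86.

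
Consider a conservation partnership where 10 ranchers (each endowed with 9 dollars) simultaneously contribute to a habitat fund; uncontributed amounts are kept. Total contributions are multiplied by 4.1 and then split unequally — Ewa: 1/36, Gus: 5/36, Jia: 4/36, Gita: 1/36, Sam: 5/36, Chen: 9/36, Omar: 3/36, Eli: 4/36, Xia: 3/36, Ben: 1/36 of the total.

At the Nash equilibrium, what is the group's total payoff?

Each unit j contributes comes back to j as 4.1 × (j's share), so j prefers to contribute only if that share exceeds 1/4.1 = 0.2439; otherwise keeping the unit dominates.
The only share above 0.2439 is Chen's 9/36, contributing 9; the remaining 9 contribute 0. Total contributed: 9.
The habitat fund pays out 4.1 × 9 = 36.90 in total (split across the unequal shares, but the aggregate is all that matters for the group sum).
The 9 free-riders keep 9 each, adding 81. Group total = 81 + 36.90 = 117.90.

117.90 dollars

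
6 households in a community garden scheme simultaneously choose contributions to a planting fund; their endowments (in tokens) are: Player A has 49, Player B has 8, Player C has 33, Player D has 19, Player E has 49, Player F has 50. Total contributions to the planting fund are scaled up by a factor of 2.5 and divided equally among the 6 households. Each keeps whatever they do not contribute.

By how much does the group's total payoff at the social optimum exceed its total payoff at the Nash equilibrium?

The private return per contributed unit is 2.5/6 = 0.4167 < 1 for every player regardless of endowment, so the Nash equilibrium is zero contribution and the group total is Σ E_j = 49 + 8 + 33 + 19 + 49 + 50 = 208.
Each contributed unit returns 2.500 to the group, so the social optimum is full contribution by everyone: group total = 2.500 × 208 = 520.00.
Efficiency loss = (2.500 − 1) × 208 = 312.00.

312.00 tokens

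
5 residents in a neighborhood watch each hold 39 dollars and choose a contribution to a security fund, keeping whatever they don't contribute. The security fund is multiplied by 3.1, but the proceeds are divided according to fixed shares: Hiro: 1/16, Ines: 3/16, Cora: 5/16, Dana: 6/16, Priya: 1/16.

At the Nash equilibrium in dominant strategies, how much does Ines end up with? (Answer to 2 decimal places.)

61.67 dollars

For player j, contributing a unit is worthwhile iff 3.1 × (j's share) ≥ 1, i.e. iff j's share is at least 0.3226.
Only Dana (6/16) clears that bar, contributing 39; the remaining 4 contribute 0. Total contributed: 39.
Ines keeps 39 and receives 3.1 × 39 × 3/16 = 22.67 from the security fund, for a payoff of 61.67.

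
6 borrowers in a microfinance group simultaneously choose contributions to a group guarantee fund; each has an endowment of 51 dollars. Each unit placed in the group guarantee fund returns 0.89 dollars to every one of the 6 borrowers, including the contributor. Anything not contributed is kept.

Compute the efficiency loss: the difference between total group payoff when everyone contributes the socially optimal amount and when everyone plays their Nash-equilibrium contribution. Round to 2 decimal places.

1328.04 dollars

The private return per contributed unit is 0.89 < 1, so contributing 0 is dominant for every player. At the Nash equilibrium everyone keeps their 51, and the group total is 6 × 51 = 306.
Each contributed unit returns 5.340 to the group as a whole (0.89 to each of 6 players), which exceeds 1, so the social optimum is full contribution: group total = 5.340 × 306 = 1634.04.
Efficiency loss = 1634.04 − 306 = 1328.04.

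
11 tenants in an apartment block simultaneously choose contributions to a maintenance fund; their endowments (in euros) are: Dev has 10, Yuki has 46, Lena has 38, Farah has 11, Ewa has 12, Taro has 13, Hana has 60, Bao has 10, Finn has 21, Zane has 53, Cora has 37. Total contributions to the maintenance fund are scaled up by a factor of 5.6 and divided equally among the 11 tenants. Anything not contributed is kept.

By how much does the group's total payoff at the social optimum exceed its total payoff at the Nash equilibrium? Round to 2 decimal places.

The private return per contributed unit is 5.6/11 = 0.5091 < 1 for every player regardless of endowment, so the Nash equilibrium is zero contribution and the group total is Σ E_j = 10 + 46 + 38 + 11 + 12 + 13 + 60 + 10 + 21 + 53 + 37 = 311.
Each contributed unit returns 5.600 to the group, so the social optimum is full contribution by everyone: group total = 5.600 × 311 = 1741.60.
Efficiency loss = (5.600 − 1) × 311 = 1430.60.

1430.60 euros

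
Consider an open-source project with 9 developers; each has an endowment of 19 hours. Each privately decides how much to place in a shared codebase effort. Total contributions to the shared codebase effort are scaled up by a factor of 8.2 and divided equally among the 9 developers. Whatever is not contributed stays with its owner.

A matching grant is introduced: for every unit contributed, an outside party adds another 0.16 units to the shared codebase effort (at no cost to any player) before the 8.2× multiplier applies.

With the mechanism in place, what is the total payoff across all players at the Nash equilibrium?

Under the mechanism each unit contributed yields 8.2 × 1.16 / 9 = 1.0569 back to its contributor per unit of net cost, which exceeds 1, making full contribution the dominant choice for everyone.
So the Nash equilibrium is full contribution by all 9; the group earns 8.2 × 1.16 × 171 = 1626.55.

1626.55 hours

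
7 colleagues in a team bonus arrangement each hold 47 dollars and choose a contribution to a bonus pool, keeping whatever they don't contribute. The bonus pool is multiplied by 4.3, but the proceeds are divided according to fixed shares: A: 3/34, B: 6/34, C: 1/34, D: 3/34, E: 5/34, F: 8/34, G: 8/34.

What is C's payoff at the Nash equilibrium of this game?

58.89 dollars

A player with share s gets back 4.3·s per unit contributed, so full contribution is dominant for anyone with s > 1/4.3 = 0.2326 and zero contribution is dominant for anyone below.
F and G clear that bar, contributing 47 each; the remaining 5 contribute 0. Total contributed: 94.
C keeps 47 and receives 4.3 × 94 × 1/34 = 11.89 from the bonus pool, for a payoff of 58.89.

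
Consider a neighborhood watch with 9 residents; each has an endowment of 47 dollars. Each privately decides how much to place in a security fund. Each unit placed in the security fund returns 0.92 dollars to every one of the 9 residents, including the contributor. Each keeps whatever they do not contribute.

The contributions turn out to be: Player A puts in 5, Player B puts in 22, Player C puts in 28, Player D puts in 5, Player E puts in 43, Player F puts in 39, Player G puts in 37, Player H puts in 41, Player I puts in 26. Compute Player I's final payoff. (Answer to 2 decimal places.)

Total contributed: 5 + 22 + 28 + 5 + 43 + 39 + 37 + 41 + 26 = 246.
Each receives 0.92 × 246 = 226.32 from the security fund.
Player I keeps 47 − 26 = 21, so Player I's payoff is 21 + 226.32 = 247.32.

247.32 dollars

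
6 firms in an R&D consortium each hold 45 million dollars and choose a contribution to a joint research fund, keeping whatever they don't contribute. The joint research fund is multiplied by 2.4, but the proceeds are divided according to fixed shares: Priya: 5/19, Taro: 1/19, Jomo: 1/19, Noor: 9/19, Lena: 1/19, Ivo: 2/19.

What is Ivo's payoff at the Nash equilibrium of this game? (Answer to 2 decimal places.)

Each unit j contributes comes back to j as 2.4 × (j's share), so j prefers to contribute only if that share exceeds 1/2.4 = 0.4167; otherwise keeping the unit dominates.
Only Noor (9/19) clears that bar, contributing 45; the remaining 5 contribute 0. Total contributed: 45.
Ivo keeps 45 and receives 2.4 × 45 × 2/19 = 11.37 from the joint research fund, for a payoff of 56.37.

56.37 million dollars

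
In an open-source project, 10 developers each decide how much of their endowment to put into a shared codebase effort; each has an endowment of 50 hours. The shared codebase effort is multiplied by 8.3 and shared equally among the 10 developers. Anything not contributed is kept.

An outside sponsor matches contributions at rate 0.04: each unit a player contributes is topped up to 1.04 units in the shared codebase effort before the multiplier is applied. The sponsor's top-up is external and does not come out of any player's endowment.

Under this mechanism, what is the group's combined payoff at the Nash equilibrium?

Even with the mechanism, each unit contributed returns only 8.3 × 1.04 / 10 = 0.8632 per unit of net cost, so contributing nothing is still dominant.
At the Nash equilibrium no one contributes; group total payoff = 10 × 50 = 500.

500.00 hours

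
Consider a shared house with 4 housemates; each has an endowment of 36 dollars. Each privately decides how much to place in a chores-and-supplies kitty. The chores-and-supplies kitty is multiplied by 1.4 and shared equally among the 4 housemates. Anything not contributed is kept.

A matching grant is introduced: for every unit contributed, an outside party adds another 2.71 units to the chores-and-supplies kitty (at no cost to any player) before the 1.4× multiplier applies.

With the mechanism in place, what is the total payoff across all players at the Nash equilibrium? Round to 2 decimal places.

747.94 dollars

With the mechanism, a contributed unit returns 1.4 × 3.71 / 4 = 1.2985 per unit of net cost to the contributor — now above 1 — so contributing fully is weakly dominant for every player.
So the Nash equilibrium is full contribution by all 4; the group earns 1.4 × 3.71 × 144 = 747.94.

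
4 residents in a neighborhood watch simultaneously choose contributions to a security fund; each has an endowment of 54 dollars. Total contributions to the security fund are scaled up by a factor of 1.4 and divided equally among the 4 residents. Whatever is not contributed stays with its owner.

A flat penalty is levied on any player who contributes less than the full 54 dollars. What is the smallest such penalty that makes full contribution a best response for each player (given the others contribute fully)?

Given the others contribute fully, the best deviation is to contribute 0 (any partial contribution still incurs the fine and gives up units whose private return 0.3500 is below 1).
Deviating from 54 to 0 saves 54 dollars but forfeits the deviator's share of the drop in the security fund: 1.4/4 × 54 = 18.90.
So the deviation gain is 54 − 18.90 = 35.10, and the fine must be at least 35.10 dollars to wipe it out.

35.10 dollars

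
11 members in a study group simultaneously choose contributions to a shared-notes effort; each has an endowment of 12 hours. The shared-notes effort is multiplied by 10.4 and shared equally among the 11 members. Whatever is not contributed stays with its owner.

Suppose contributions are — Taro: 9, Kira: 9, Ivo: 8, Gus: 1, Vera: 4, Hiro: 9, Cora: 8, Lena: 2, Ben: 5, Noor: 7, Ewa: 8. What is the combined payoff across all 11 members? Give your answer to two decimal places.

Total contributed: 9 + 9 + 8 + 1 + 4 + 9 + 8 + 2 + 5 + 7 + 8 = 70; total kept: 11 × 12 − 70 = 62.
The shared-notes effort pays out 10.4 × 70 = 728.00 in aggregate.
Group total = 62 + 728.00 = 790.00.

790.00 hours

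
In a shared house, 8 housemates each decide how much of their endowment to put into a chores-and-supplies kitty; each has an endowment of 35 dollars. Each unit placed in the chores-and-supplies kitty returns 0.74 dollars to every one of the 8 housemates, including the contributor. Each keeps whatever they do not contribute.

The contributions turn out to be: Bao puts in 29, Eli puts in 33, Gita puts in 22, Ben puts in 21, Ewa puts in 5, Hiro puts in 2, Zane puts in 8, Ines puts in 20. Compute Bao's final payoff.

Total contributed: 29 + 33 + 22 + 21 + 5 + 2 + 8 + 20 = 140.
Each receives 0.74 × 140 = 103.60 from the chores-and-supplies kitty.
Bao keeps 35 − 29 = 6, so Bao's payoff is 6 + 103.60 = 109.60.

109.60 dollars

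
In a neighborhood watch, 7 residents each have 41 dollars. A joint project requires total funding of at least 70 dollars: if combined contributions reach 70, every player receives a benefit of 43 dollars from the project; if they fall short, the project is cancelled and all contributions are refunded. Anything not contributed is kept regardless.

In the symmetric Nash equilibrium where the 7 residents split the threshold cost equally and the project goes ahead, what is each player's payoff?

Equal share of the threshold: 70/7 = 10.
At this profile no one gains by cutting their contribution: any cut drops the total below 70, the project is cancelled, contributions are refunded, and the deviator ends with 41, which is less than 41 − 10 + 43 = 74. Contributing more than 10 just wastes the excess. So contributing exactly 10 is a best response.
Each player's payoff: 41 − 10 + 43 = 74.

74 dollars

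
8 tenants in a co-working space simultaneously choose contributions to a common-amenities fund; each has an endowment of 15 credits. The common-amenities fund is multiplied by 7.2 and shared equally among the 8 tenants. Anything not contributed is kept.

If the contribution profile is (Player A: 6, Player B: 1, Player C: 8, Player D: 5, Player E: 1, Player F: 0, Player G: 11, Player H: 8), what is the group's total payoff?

Total contributed: 6 + 1 + 8 + 5 + 1 + 0 + 11 + 8 = 40; total kept: 8 × 15 − 40 = 80.
The common-amenities fund pays out 7.2 × 40 = 288.00 in aggregate.
Group total = 80 + 288.00 = 368.00.

368.00 credits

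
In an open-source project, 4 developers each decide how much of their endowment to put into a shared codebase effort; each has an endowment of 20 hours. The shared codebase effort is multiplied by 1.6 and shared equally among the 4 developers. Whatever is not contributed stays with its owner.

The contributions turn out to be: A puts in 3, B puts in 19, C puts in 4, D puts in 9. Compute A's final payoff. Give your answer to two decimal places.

Total contributed: 3 + 19 + 4 + 9 = 35.
Each receives 1.6 × 35 / 4 = 14.00 from the shared codebase effort.
A keeps 20 − 3 = 17, so A's payoff is 17 + 14.00 = 31.00.

31.00 hours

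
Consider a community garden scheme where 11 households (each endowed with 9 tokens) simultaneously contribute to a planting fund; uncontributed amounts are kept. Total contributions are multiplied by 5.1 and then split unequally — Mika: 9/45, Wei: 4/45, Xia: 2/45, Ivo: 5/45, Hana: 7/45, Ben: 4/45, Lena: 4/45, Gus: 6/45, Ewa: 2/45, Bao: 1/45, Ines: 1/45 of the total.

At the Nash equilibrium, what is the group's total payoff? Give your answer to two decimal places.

For player j, contributing a unit is worthwhile iff 5.1 × (j's share) ≥ 1, i.e. iff j's share is at least 0.1961.
Mika alone (share 9/45) is above the threshold, contributing 9; the remaining 10 contribute 0. Total contributed: 9.
The planting fund pays out 5.1 × 9 = 45.90 in total (split across the unequal shares, but the aggregate is all that matters for the group sum).
The 10 free-riders keep 9 each, adding 90. Group total = 90 + 45.90 = 135.90.

135.90 tokens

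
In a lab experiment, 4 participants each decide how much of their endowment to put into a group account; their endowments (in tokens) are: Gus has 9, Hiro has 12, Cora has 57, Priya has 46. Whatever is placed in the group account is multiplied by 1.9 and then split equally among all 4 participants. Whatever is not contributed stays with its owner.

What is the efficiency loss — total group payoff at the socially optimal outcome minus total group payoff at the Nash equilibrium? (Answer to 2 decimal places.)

111.60 tokens

The private return per contributed unit is 1.9/4 = 0.4750 < 1 for every player regardless of endowment, so the Nash equilibrium is zero contribution and the group total is Σ E_j = 9 + 12 + 57 + 46 = 124.
Each contributed unit returns 1.900 to the group, so the social optimum is full contribution by everyone: group total = 1.900 × 124 = 235.60.
Efficiency loss = (1.900 − 1) × 124 = 111.60.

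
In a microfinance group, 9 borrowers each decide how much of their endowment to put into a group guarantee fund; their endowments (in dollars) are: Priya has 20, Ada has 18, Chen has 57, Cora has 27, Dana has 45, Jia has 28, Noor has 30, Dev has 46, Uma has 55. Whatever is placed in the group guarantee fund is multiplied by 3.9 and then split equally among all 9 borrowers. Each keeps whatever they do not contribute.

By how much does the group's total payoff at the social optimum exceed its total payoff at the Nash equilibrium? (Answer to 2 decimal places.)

The private return per contributed unit is 3.9/9 = 0.4333 < 1 for every player regardless of endowment, so the Nash equilibrium is zero contribution and the group total is Σ E_j = 20 + 18 + 57 + 27 + 45 + 28 + 30 + 46 + 55 = 326.
Each contributed unit returns 3.900 to the group, so the social optimum is full contribution by everyone: group total = 3.900 × 326 = 1271.40.
Efficiency loss = (3.900 − 1) × 326 = 945.40.

945.40 dollars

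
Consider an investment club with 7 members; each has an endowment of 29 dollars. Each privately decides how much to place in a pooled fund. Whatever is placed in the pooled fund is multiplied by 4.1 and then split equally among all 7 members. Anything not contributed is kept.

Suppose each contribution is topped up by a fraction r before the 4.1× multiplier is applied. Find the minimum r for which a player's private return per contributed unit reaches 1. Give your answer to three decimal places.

0.707

With matching at rate r, one contributed unit becomes (1 + r) in the pooled fund and returns 4.1 × (1 + r) / 7 to the contributor.
Setting this equal to 1: 1 + r = 7/4.1 = 1.7073.
So the minimum matching rate is r = 1.7073 − 1 = 0.707.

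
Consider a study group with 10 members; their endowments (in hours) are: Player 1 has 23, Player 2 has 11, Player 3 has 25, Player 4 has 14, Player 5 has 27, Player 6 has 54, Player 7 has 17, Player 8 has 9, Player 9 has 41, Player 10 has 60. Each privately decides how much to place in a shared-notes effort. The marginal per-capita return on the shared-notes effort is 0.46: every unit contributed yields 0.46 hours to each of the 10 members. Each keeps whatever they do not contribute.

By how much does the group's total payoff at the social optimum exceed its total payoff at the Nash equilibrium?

1011.60 hours

The private return per contributed unit is 0.46 < 1 for everyone, so the Nash equilibrium is zero contribution and the group total is Σ E_j = 23 + 11 + 25 + 14 + 27 + 54 + 17 + 9 + 41 + 60 = 281.
Each contributed unit returns 4.600 to the group, so the social optimum is full contribution by everyone: group total = 4.600 × 281 = 1292.60.
Efficiency loss = (4.600 − 1) × 281 = 1011.60.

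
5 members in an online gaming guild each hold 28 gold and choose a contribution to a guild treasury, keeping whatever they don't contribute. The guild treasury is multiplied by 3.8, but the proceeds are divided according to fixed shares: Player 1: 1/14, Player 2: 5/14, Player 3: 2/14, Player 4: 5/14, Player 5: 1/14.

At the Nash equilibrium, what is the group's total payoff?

Each unit j contributes comes back to j as 3.8 × (j's share), so j prefers to contribute only if that share exceeds 1/3.8 = 0.2632; otherwise keeping the unit dominates.
Player 2 and Player 4 clear that bar, contributing 28 each; the remaining 3 contribute 0. Total contributed: 56.
The guild treasury pays out 3.8 × 56 = 212.80 in total (split across the unequal shares, but the aggregate is all that matters for the group sum).
The 3 free-riders keep 28 each, adding 84. Group total = 84 + 212.80 = 296.80.

296.80 gold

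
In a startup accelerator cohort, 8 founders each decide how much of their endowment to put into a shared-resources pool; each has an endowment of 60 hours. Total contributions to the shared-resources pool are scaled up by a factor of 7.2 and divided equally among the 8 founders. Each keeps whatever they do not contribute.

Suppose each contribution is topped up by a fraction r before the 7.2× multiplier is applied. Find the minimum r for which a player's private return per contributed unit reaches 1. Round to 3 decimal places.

0.111

With matching at rate r, one contributed unit becomes (1 + r) in the shared-resources pool and returns 7.2 × (1 + r) / 8 to the contributor.
Setting this equal to 1: 1 + r = 8/7.2 = 1.1111.
So the minimum matching rate is r = 1.1111 − 1 = 0.111.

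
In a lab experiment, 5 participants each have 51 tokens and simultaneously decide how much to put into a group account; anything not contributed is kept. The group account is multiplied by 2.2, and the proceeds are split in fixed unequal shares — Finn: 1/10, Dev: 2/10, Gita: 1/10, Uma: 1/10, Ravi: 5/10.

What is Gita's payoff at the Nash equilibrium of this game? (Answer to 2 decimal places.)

62.22 tokens

Each unit j contributes comes back to j as 2.2 × (j's share), so j prefers to contribute only if that share exceeds 1/2.2 = 0.4545; otherwise keeping the unit dominates.
Ravi alone (share 5/10) is above the threshold, contributing 51; the remaining 4 contribute 0. Total contributed: 51.
Gita keeps 51 and receives 2.2 × 51 × 1/10 = 11.22 from the group account, for a payoff of 62.22.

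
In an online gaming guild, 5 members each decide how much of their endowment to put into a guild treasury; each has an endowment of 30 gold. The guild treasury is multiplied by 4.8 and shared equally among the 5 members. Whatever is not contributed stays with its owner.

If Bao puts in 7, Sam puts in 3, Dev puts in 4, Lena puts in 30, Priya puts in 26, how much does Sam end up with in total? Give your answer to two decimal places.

94.20 gold

Total contributed: 7 + 3 + 4 + 30 + 26 = 70.
Each receives 4.8 × 70 / 5 = 67.20 from the guild treasury.
Sam keeps 30 − 3 = 27, so Sam's payoff is 27 + 67.20 = 94.20.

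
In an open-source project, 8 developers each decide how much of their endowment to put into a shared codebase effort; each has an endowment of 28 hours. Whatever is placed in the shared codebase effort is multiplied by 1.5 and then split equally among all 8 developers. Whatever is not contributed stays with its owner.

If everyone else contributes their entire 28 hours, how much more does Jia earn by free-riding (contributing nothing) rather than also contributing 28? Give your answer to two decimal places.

Switching from a contribution of 28 to 0 lets Jia keep an extra 28 hours, but lowers the shared codebase effort by 28, which costs Jia their own share of that drop: 1.5/8 × 28 = 5.25.
Net gain = 28 − 5.25 = 22.75. The private return per contributed unit (0.1875) is below 1, so free-riding is indeed the best response regardless of what the others do.

22.75 hours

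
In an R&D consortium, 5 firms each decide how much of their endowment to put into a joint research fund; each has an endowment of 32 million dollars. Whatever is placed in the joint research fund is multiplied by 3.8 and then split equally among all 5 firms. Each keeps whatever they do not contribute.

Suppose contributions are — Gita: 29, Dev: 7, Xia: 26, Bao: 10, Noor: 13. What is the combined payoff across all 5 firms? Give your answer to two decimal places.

398.00 million dollars

Total contributed: 29 + 7 + 26 + 10 + 13 = 85; total kept: 5 × 32 − 85 = 75.
The joint research fund pays out 3.8 × 85 = 323.00 in aggregate.
Group total = 75 + 323.00 = 398.00.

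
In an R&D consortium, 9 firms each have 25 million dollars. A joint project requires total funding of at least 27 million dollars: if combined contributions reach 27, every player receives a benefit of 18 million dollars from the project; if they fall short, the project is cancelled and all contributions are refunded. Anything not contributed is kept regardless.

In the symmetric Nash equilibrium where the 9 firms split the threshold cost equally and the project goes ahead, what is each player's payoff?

Equal share of the threshold: 27/9 = 3.
At this profile no one gains by cutting their contribution: any cut drops the total below 27, the project is cancelled, contributions are refunded, and the deviator ends with 25, which is less than 25 − 3 + 18 = 40. Contributing more than 3 just wastes the excess. So contributing exactly 3 is a best response.
Each player's payoff: 25 − 3 + 18 = 40.

40 million dollars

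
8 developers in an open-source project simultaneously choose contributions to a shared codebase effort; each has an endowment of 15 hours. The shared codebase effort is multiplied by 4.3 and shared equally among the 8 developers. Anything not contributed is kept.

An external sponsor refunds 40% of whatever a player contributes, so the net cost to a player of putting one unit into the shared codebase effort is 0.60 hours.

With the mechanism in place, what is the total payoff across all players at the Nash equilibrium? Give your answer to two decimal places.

The effective private return is (4.3/8) / 0.60 = 0.8958, which is still under 1, so the mechanism doesn't change anyone's dominant strategy: zero contribution.
Everyone keeps their endowment and the group total is 8 × 15 = 120.

120.00 hours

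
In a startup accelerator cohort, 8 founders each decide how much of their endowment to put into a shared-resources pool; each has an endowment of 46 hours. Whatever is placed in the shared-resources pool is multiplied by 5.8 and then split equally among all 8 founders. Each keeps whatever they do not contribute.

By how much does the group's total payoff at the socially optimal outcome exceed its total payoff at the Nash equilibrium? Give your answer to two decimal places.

Each contributed unit returns 5.8/8 = 0.7250 to its contributor — below 1 — so contributing 0 is dominant for every player. At the Nash equilibrium everyone keeps their 46, and the group total is 8 × 46 = 368.
Each contributed unit returns 5.800 to the group as a whole (0.7250 to each of 8 players), which exceeds 1, so the social optimum is full contribution: group total = 5.800 × 368 = 2134.40.
Efficiency loss = 2134.40 − 368 = 1766.40.

1766.40 hours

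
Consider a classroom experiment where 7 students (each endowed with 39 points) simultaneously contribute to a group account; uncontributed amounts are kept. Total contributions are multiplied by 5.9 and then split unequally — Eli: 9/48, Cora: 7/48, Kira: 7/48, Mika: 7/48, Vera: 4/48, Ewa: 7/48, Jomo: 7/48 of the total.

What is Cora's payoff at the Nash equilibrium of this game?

A player with share s gets back 5.9·s per unit contributed, so full contribution is dominant for anyone with s > 1/5.9 = 0.1695 and zero contribution is dominant for anyone below.
Eli alone (share 9/48) is above the threshold, contributing 39; the remaining 6 contribute 0. Total contributed: 39.
Cora keeps 39 and receives 5.9 × 39 × 7/48 = 33.56 from the group account, for a payoff of 72.56.

72.56 points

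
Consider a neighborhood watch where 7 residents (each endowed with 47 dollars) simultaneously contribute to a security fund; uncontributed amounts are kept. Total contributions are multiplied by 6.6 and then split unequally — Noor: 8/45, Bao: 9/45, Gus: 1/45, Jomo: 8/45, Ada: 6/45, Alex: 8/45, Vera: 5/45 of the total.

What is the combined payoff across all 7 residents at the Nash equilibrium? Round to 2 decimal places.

Each unit j contributes comes back to j as 6.6 × (j's share), so j prefers to contribute only if that share exceeds 1/6.6 = 0.1515; otherwise keeping the unit dominates.
Noor, Bao, Jomo and Alex are above the threshold, contributing 47 each; the remaining 3 contribute 0. Total contributed: 188.
The security fund pays out 6.6 × 188 = 1240.80 in total (split across the unequal shares, but the aggregate is all that matters for the group sum).
The 3 free-riders keep 47 each, adding 141. Group total = 141 + 1240.80 = 1381.80.

1381.80 dollars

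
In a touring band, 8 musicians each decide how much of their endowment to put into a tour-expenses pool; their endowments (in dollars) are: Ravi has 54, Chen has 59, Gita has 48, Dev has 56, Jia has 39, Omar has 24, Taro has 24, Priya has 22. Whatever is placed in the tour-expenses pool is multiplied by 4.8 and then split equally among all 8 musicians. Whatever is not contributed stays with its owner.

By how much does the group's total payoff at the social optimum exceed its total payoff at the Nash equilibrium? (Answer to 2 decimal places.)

1238.80 dollars

The private return per contributed unit is 4.8/8 = 0.6000 < 1 for every player regardless of endowment, so the Nash equilibrium is zero contribution and the group total is Σ E_j = 54 + 59 + 48 + 56 + 39 + 24 + 24 + 22 = 326.
Each contributed unit returns 4.800 to the group, so the social optimum is full contribution by everyone: group total = 4.800 × 326 = 1564.80.
Efficiency loss = (4.800 − 1) × 326 = 1238.80.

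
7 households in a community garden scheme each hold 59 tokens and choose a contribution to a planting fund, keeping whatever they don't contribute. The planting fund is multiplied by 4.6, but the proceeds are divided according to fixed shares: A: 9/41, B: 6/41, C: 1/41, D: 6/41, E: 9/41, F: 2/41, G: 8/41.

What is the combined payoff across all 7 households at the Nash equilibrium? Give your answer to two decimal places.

837.80 tokens

A player with share s gets back 4.6·s per unit contributed, so full contribution is dominant for anyone with s > 1/4.6 = 0.2174 and zero contribution is dominant for anyone below.
The shares above 0.2174 belong to A and E, contributing 59 each; the remaining 5 contribute 0. Total contributed: 118.
The planting fund pays out 4.6 × 118 = 542.80 in total (split across the unequal shares, but the aggregate is all that matters for the group sum).
The 5 free-riders keep 59 each, adding 295. Group total = 295 + 542.80 = 837.80.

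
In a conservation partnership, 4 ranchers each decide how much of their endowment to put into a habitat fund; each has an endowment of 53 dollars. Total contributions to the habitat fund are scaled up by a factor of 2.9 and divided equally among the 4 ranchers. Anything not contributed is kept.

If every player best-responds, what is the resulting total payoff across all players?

212.00 dollars

Each contributed unit returns 2.9/4 = 0.7250 to its contributor — below 1 — so contributing 0 is dominant for every player. At the Nash equilibrium everyone keeps their 53, and the group total is 4 × 53 = 212.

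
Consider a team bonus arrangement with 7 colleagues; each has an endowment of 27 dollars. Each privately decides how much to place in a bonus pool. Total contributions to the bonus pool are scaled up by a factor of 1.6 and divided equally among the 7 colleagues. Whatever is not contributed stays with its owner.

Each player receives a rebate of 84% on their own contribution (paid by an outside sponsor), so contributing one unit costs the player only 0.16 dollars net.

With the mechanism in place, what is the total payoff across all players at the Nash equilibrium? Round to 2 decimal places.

461.16 dollars

With the mechanism, a contributed unit returns (1.6/7) / 0.16 = 1.4286 per unit of net cost to the contributor — now above 1 — so contributing fully is weakly dominant for every player.
So the Nash equilibrium is full contribution by all 7; the group earns 7 × (27 × 0.84 + 1.6 × 27) = 461.16.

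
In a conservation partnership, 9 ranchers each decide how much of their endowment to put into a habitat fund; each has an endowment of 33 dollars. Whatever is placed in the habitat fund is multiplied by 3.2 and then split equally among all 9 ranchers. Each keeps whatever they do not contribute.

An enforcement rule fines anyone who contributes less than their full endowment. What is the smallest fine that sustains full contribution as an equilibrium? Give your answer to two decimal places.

21.27 dollars

Given the others contribute fully, the best deviation is to contribute 0 (any partial contribution still incurs the fine and gives up units whose private return 0.3556 is below 1).
Deviating from 33 to 0 saves 33 dollars but forfeits the deviator's share of the drop in the habitat fund: 3.2/9 × 33 = 11.73.
So the deviation gain is 33 − 11.73 = 21.27, and the fine must be at least 21.27 dollars to wipe it out.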